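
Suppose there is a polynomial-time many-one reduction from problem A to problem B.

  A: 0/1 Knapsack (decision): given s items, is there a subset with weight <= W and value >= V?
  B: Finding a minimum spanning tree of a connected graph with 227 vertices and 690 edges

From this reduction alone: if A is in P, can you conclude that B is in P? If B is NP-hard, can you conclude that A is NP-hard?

A poly-time reduction A <=_p B transfers tractability DOWN (B easy => A easy) and hardness UP (A hard => B hard), not the reverse.
From A in P, the reduction alone does NOT give B in P: any problem in P trivially reduces to SAT, yet SAT is not known to be in P.
From B NP-hard, the reduction alone does NOT give A NP-hard: again, easy problems reduce to hard ones.
(Here in fact A is NP-complete and B is in P, so no such reduction is known -- its existence would imply P = NP; the analysis concerns only what the assumed reduction would or would not let you conclude.)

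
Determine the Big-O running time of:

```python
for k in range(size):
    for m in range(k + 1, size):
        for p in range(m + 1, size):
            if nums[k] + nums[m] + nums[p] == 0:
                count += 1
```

Time complexity: O(n^3).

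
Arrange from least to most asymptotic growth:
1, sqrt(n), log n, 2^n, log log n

Ordered by growth rate: 1 < log log n < log n < sqrt(n) < 2^n.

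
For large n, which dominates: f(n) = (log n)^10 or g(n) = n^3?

g(n) = n^3 grows faster: any positive polynomial dominates any polylog.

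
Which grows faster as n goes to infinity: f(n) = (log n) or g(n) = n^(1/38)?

g(n) = n^(1/38) grows faster: any positive power of n dominates any polylog.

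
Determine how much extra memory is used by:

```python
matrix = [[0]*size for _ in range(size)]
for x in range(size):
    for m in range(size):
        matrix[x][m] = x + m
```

Space complexity: O(n^2).
A 2D structure of size n x n is allocated.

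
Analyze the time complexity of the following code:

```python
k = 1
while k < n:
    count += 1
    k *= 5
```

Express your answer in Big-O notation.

Time complexity: O(log n).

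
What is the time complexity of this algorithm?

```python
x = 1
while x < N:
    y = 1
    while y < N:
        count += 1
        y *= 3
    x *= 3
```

Time complexity: O(log^2 n).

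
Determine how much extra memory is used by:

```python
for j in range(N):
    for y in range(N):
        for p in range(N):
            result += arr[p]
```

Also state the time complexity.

Space complexity: O(1).
Only a constant amount of auxiliary storage is used; nothing grows with n.
Time complexity: O(n^3).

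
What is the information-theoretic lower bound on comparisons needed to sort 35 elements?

There are 35! = 10333147966386144929666651337523200000000 possible orderings. Each comparison gives 1 bit. We need at least ceil(log_2(10333147966386144929666651337523200000000)) = 133 comparisons.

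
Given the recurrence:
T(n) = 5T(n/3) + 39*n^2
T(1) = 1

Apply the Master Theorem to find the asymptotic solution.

a=5, b=3, f(n)=39*n^2. log_3(5) = 1.465 < 2. Case 3: T(n) = O(n^2).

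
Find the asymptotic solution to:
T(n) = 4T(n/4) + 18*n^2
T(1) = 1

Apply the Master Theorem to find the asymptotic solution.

a=4, b=4, f(n)=18*n^2. log_4(4) = 1 < 2. Case 3: T(n) = O(n^2).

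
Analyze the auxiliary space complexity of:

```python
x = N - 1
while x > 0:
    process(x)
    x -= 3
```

Space complexity: O(1).
Only a constant amount of auxiliary storage is used; nothing grows with n.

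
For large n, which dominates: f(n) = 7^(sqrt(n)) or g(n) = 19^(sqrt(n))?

g(n) = 19^(sqrt(n)) grows faster: ratio is (19/7)^(sqrt(n)) -> infinity since 19/7 > 1.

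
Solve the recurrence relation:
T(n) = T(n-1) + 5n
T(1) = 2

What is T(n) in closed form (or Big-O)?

Unrolling: T(n) = 2 + 5*(2 + 3 + ... + n) = 2 + 5*(n(n+1)/2 - 1) = O(n^2).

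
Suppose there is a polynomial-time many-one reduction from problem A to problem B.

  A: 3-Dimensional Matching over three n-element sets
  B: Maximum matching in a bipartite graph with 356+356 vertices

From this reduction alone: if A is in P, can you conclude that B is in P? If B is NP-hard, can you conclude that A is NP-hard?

A poly-time reduction A <=_p B transfers tractability DOWN (B easy => A easy) and hardness UP (A hard => B hard), not the reverse.
From A in P, the reduction alone does NOT give B in P: any problem in P trivially reduces to SAT, yet SAT is not known to be in P.
From B NP-hard, the reduction alone does NOT give A NP-hard: again, easy problems reduce to hard ones.
(Here in fact A is NP-complete and B is in P, so no such reduction is known -- its existence would imply P = NP; the analysis concerns only what the assumed reduction would or would not let you conclude.)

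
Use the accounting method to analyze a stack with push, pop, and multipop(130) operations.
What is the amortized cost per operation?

Assign 2 credits per push (1 for the push, 1 saved for a future pop). Each pop or element popped by multipop(130) uses 1 saved credit. Total credits never go negative, so amortized cost is O(1).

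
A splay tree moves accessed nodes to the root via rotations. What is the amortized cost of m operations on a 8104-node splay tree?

Using a potential function Phi = sum of log(size of subtree) for each node, each splay operation has amortized cost O(log n) where n = 8104. Bad individual operations (O(n)) are offset by decreased potential.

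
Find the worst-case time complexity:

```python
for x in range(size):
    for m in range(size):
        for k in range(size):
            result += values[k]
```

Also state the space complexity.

Time complexity: O(n^3).
Space complexity: O(1).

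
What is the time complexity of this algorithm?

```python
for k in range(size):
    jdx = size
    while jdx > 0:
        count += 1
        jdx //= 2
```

Time complexity: O(n log n).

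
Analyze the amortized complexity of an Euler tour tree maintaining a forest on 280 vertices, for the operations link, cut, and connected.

An Euler tour tree stores each tree's Euler tour as a balanced BST keyed by tour position. On 280 vertices: link concatenates two tours via O(1) splits/joins of size <= 2*280 (O(log n)); cut splits the tour at the two occurrences of the edge (O(log n)); connected compares BST roots (O(log n) to find the root). All O(log n) amortized.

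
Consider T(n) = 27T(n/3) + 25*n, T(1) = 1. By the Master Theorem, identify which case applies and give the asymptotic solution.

a=27, b=3, f(n)=25*n.
log_3(27) = 3 > 1.
Since f(n) = O(n^1) is polynomially smaller than n^3, Case 1 applies.
T(n) = Theta(n^3).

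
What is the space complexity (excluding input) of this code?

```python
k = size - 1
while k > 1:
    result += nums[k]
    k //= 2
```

Space complexity: O(1).
Only a constant amount of auxiliary storage is used; nothing grows with n.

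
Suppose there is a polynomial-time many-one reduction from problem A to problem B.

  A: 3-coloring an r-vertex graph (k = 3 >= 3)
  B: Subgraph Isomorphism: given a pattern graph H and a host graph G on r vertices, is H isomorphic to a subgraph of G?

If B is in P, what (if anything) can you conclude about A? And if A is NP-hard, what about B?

A poly-time reduction A <=_p B means any A-instance can be transformed to a B-instance in poly time.
If B is in P: compose the reduction with B's poly-time algorithm to solve A in poly time, so A is in P.
If A is NP-hard: every NP problem reduces to A, which reduces to B; composing reductions, every NP problem reduces to B, so B is NP-hard.
(Here in fact A is NP-complete and B is NP-complete.)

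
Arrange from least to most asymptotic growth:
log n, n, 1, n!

Ordered by growth rate: 1 < log n < n < n!.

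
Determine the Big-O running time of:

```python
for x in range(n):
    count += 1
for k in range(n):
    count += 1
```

Time complexity: O(n).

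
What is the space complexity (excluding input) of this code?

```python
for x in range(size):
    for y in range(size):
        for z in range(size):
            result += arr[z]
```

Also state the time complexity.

Space complexity: O(1).
Only a constant amount of auxiliary storage is used; nothing grows with n.
Time complexity: O(n^3).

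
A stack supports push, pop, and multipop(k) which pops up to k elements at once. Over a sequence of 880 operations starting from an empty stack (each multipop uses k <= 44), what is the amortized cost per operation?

Each element is pushed exactly once and popped at most once (whether by pop or as part of a multipop). So the total number of individual pops over the whole sequence is at most the number of pushes, which is at most 880. Total work <= 2 * 880, hence O(1) amortized per operation.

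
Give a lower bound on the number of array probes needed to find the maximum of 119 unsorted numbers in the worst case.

Adversary: any unprobed cell could hold a value larger than everything seen so far. If fewer than 119 cells are probed, the adversary places the max in an unprobed cell. So all 119 cells must be examined; together with 119-1 comparisons this is tight.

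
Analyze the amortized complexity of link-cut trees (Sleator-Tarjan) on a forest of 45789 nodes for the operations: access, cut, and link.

Link-cut trees represent the forest using splay trees over preferred paths. With potential Phi = sum over nodes of log(size of virtual subtree), each access on 45789 nodes is O(log 45789) = O(log n) amortized by the splay-tree access lemma. Cut and link are O(1) plus one access.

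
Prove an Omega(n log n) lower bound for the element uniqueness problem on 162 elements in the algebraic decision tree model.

In the algebraic decision tree model, element uniqueness on 162 elements is equivalent to determining which cell of an arrangement of C(162,2) = 13041 hyperplanes x_i = x_j contains the input point. Ben-Or's theorem shows this requires Omega(n log n).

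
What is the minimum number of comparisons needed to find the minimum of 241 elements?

Finding the minimum requires 240 comparisons, identical reasoning to finding the maximum. Each comparison eliminates one candidate.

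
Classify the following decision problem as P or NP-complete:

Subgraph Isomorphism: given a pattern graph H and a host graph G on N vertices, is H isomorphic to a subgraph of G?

This problem is NP-complete: generalizes Clique and Hamiltonian Path (pattern size is part of the input).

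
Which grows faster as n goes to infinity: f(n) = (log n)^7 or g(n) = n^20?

g(n) = n^20 grows faster: any positive polynomial dominates any polylog.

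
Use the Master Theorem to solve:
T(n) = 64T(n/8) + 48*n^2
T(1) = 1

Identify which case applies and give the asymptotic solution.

a=64, b=8, f(n)=48*n^2.
log_8(64) = 2, so n^(log_b(a)) = n^2.
f(n) = Theta(n^2), so Case 2 applies.
T(n) = Theta(n^2 log n).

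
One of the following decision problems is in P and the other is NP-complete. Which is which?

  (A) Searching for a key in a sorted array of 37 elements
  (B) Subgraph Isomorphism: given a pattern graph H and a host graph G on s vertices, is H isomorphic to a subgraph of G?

(A) is P: binary search runs in O(log n).
(B) is NP-complete: generalizes Clique and Hamiltonian Path (pattern size is part of the input).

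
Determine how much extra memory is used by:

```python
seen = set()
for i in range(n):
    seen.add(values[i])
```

Space complexity: O(n).
Auxiliary storage grows linearly with the input size n in the worst case.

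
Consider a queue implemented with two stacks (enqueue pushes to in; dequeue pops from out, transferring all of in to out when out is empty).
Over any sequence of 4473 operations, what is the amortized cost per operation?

Each element is pushed to in once, popped once, pushed to out once, and popped once: 4 unit operations over its lifetime. Over 4473 operations the total work is O(4473). Amortized O(1) per enqueue/dequeue.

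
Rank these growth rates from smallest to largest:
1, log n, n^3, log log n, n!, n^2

Ordered by growth rate: 1 < log log n < log n < n^2 < n^3 < n!.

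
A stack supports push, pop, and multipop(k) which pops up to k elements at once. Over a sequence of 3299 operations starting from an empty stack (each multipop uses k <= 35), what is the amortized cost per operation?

Each element is pushed exactly once and popped at most once (whether by pop or as part of a multipop). So the total number of individual pops over the whole sequence is at most the number of pushes, which is at most 3299. Total work <= 2 * 3299, hence O(1) amortized per operation.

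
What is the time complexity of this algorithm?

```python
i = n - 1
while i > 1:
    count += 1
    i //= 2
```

Time complexity: O(log n).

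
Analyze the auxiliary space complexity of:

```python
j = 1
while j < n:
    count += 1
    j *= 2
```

Space complexity: O(1).
Only a constant amount of auxiliary storage is used; nothing grows with n.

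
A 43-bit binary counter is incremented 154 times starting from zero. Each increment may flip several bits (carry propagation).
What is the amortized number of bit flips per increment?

Bit i flips on every 2^i-th increment, so over 154 increments bit i flips floor(154/2^i) times. Summing over i: total flips < 2 * 154. Amortized: < 2 = O(1) per increment.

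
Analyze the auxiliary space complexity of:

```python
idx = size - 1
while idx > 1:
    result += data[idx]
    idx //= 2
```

Space complexity: O(1).
Only a constant amount of auxiliary storage is used; nothing grows with n.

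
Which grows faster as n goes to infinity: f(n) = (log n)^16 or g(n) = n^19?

g(n) = n^19 grows faster: any positive polynomial dominates any polylog.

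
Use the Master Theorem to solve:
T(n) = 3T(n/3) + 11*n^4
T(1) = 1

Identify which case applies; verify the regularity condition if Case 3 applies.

a=3, b=3, f(n)=11*n^4.
log_3(3) = 1 < 4.
f(n) = Omega(n^(1+epsilon)) for some epsilon > 0, so Case 3 is the candidate.
Regularity: a*f(n/b) = 3*11*(n/3)^4 = (3/81)*11*n^4 <= c*f(n) with c = 3/81 < 1. Satisfied.
Case 3: T(n) = Theta(n^4).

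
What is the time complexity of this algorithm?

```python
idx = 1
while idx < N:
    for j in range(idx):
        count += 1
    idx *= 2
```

Time complexity: O(n).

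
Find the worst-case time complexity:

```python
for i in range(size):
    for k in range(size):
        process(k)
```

Time complexity: O(n^2).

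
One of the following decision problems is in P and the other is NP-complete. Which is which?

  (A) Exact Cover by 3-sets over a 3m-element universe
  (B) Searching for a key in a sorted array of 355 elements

(A) is NP-complete: one of Karp's 21 NP-complete problems.
(B) is P: binary search runs in O(log n).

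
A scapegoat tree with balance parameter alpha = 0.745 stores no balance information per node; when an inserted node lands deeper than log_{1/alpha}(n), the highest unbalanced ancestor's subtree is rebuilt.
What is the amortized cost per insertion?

Search/insert path is O(log n). A rebuild of a subtree of size s costs O(s), but with alpha = 0.745 at least Omega(s) insertions must have occurred in that subtree since its last rebuild. Charging O(1) of the rebuild to each such insertion gives O(log n) amortized.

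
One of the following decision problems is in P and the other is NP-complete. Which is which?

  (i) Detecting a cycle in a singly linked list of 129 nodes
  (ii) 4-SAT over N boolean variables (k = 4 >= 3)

(i) is P: Floyd's tortoise-and-hare runs in O(n) time, O(1) space.
(ii) is NP-complete: 3-SAT is NP-complete (Cook-Levin); k-SAT for k>=3 reduces from 3-SAT.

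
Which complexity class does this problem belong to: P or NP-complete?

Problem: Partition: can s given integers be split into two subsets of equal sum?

This problem is NP-complete: Subset Sum reduces to it (one of Karp's 21 NP-complete problems).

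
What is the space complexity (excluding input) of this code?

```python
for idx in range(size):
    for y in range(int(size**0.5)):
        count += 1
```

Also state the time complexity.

Space complexity: O(1).
Only a constant amount of auxiliary storage is used; nothing grows with n.
Time complexity: O(n * sqrt(n)).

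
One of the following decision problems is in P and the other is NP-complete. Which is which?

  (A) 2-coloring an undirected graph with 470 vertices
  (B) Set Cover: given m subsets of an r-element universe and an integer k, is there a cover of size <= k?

(A) is P: 2-coloring is bipartiteness testing via BFS, O(V+E).
(B) is NP-complete: one of Karp's 21 NP-complete problems (with k part of the input).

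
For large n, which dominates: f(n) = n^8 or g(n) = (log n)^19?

f(n) = n^8 grows faster: any positive polynomial dominates any polylog.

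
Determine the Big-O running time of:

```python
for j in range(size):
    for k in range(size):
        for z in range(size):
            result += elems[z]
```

Time complexity: O(n^3).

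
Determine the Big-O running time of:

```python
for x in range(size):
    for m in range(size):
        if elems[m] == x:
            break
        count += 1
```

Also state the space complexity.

Time complexity: O(n^2).
Space complexity: O(1).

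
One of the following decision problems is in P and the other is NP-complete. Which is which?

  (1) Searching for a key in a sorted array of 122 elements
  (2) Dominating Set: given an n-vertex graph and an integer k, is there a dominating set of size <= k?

(1) is P: binary search runs in O(log n).
(2) is NP-complete: reduces from Set Cover (with k part of the input).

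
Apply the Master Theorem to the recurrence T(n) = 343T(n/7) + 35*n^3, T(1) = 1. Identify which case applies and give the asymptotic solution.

a=343, b=7, f(n)=35*n^3.
log_7(343) = 3, so n^(log_b(a)) = n^3.
f(n) = Theta(n^3), so Case 2 applies.
T(n) = Theta(n^3 log n).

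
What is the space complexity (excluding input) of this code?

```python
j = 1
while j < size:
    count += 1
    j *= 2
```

Space complexity: O(1).
Only a constant amount of auxiliary storage is used; nothing grows with n.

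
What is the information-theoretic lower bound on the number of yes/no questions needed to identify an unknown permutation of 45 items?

There are 45! = 119622220865480194561963161495657715064383733760000000000 permutations. Each yes/no question gives at most 1 bit, so at least ceil(log_2(119622220865480194561963161495657715064383733760000000000)) = 187 questions are needed.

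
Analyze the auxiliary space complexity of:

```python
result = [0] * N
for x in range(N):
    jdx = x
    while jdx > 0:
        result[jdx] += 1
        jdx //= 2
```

Space complexity: O(n).
Auxiliary storage grows linearly with the input size n in the worst case.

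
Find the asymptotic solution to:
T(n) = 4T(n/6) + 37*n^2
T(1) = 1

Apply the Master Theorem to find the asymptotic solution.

a=4, b=6, f(n)=37*n^2. log_6(4) = 0.7737 < 2. Case 3: T(n) = O(n^2).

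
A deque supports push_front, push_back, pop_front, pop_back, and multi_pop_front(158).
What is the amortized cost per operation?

Assign 2 credits to each push operation. A pop uses 1 saved credit. multi_pop_front(158) uses up to 158 saved credits from previous pushes. Credits never go negative. Amortized cost is O(1).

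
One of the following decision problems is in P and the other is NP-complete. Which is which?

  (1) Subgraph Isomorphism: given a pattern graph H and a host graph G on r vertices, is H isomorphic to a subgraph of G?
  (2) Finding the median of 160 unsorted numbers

(1) is NP-complete: generalizes Clique and Hamiltonian Path (pattern size is part of the input).
(2) is P: linear-time selection (median-of-medians) runs in O(n).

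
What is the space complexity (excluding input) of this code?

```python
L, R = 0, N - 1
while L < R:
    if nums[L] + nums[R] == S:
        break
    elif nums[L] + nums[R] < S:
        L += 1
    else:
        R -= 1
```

Space complexity: O(1).
Only a constant amount of auxiliary storage is used; nothing grows with n.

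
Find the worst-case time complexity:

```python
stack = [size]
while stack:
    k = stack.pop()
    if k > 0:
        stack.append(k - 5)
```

Time complexity: O(n).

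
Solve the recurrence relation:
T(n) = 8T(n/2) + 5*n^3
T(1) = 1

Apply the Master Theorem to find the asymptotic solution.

a=8, b=2, f(n)=5*n^3. log_2(8) = 3. Case 2: T(n) = O(n^3 log n).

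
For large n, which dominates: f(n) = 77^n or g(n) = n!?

g(n) = n! grows faster: n!/77^n -> infinity by Stirling.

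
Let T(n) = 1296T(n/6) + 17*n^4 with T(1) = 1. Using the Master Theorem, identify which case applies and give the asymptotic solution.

a=1296, b=6, f(n)=17*n^4.
log_6(1296) = 4, so n^(log_b(a)) = n^4.
f(n) = Theta(n^4), so Case 2 applies.
T(n) = Theta(n^4 log n).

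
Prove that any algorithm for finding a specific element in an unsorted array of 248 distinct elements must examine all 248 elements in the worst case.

Adversary argument: if the algorithm examines fewer than 248 elements, the adversary places the target in an unexamined position. The algorithm cannot distinguish 'not present' from 'in unexamined position'.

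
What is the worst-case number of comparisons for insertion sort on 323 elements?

Insertion sort on reverse-sorted input: 1 + 2 + ... + (323-1) = 52003 comparisons.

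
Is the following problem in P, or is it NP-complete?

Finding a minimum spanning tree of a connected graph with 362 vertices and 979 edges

This problem is in P: Kruskal's / Prim's algorithms run in polynomial time.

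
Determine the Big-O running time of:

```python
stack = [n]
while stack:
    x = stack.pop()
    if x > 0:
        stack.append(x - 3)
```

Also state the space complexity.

Time complexity: O(n).
Space complexity: O(1).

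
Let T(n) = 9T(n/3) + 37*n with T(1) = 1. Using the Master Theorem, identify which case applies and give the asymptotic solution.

a=9, b=3, f(n)=37*n.
log_3(9) = 2 > 1.
Since f(n) = O(n^1) is polynomially smaller than n^2, Case 1 applies.
T(n) = Theta(n^2).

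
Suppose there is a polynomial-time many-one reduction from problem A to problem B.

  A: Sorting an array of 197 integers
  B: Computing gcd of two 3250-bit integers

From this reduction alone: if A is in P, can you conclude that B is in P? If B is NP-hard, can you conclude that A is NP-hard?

A poly-time reduction A <=_p B transfers tractability DOWN (B easy => A easy) and hardness UP (A hard => B hard), not the reverse.
From A in P, the reduction alone does NOT give B in P: any problem in P trivially reduces to SAT, yet SAT is not known to be in P.
From B NP-hard, the reduction alone does NOT give A NP-hard: again, easy problems reduce to hard ones.
(Here in fact A is P and B is P.)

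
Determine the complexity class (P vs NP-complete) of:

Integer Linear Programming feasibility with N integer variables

This problem is NP-complete: ILP feasibility is NP-complete (LP relaxation is in P).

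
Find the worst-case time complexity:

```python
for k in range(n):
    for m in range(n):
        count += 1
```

Time complexity: O(n^2).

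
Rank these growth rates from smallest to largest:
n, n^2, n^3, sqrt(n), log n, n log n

Ordered by growth rate: log n < sqrt(n) < n < n log n < n^2 < n^3.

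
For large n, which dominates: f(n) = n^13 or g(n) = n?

f(n) = n^13 grows faster: n^13/n = n^12 -> infinity.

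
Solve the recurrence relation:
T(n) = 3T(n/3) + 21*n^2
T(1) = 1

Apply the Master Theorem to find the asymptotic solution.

a=3, b=3, f(n)=21*n^2. log_3(3) = 1 < 2. Case 3: T(n) = O(n^2).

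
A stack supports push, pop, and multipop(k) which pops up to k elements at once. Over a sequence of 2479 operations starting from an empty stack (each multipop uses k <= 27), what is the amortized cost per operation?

Each element is pushed exactly once and popped at most once (whether by pop or as part of a multipop). So the total number of individual pops over the whole sequence is at most the number of pushes, which is at most 2479. Total work <= 2 * 2479, hence O(1) amortized per operation.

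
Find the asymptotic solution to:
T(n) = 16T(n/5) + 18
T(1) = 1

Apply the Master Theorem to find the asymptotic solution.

a=16, b=5, f(n)=18. log_5(16) = 1.723. Case 1 of Master Theorem: T(n) = O(n^1.723).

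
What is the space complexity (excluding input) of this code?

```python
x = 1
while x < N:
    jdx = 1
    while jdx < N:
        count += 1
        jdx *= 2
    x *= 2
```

Space complexity: O(1).
Only a constant amount of auxiliary storage is used; nothing grows with n.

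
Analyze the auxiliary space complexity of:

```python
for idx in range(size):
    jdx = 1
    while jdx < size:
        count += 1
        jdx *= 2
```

Space complexity: O(1).
Only a constant amount of auxiliary storage is used; nothing grows with n.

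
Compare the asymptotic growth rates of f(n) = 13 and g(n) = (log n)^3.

g(n) = (log n)^3 grows faster: any unbounded function dominates a constant.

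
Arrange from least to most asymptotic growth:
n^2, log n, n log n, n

Ordered by growth rate: log n < n < n log n < n^2.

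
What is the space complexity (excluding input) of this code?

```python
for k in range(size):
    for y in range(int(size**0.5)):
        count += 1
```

Space complexity: O(1).
Only a constant amount of auxiliary storage is used; nothing grows with n.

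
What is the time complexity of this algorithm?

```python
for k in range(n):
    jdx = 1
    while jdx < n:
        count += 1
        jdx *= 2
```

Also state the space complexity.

Time complexity: O(n log n).
Space complexity: O(1).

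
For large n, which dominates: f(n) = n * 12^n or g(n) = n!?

g(n) = n! grows faster: by Stirling n! ~ (n/e)^n sqrt(2*pi*n); (n/e)^n eventually dominates n * 12^n.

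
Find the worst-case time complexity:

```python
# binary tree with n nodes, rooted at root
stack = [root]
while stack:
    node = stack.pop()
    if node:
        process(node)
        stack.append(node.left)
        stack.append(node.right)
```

Time complexity: O(n).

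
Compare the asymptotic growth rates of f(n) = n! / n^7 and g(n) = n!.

g(n) = n! grows faster: the ratio n!/(n!/n^7) = n^7 -> infinity.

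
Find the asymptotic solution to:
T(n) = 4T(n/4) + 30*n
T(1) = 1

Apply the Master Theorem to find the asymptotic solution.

a=4, b=4, f(n)=30*n. log_4(4) = 1. Case 2: T(n) = O(n log n).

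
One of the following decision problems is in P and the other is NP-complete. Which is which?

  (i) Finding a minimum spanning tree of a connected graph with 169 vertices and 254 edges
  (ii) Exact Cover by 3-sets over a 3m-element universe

(i) is P: Kruskal's / Prim's algorithms run in polynomial time.
(ii) is NP-complete: one of Karp's 21 NP-complete problems.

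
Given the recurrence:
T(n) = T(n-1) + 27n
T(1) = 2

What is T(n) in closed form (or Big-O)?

Unrolling: T(n) = 2 + 27*(2 + 3 + ... + n) = 2 + 27*(n(n+1)/2 - 1) = O(n^2).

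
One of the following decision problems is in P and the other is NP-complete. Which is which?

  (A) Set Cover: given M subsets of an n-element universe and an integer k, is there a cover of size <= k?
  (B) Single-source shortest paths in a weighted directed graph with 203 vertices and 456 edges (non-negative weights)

(A) is NP-complete: one of Karp's 21 NP-complete problems (with k part of the input).
(B) is P: Dijkstra's algorithm runs in O((V+E) log V).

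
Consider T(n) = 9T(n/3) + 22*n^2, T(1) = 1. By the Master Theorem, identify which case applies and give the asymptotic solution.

a=9, b=3, f(n)=22*n^2.
log_3(9) = 2, so n^(log_b(a)) = n^2.
f(n) = Theta(n^2), so Case 2 applies.
T(n) = Theta(n^2 log n).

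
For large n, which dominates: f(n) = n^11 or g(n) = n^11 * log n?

g(n) = n^11 * log n grows faster: extra log n factor -> infinity.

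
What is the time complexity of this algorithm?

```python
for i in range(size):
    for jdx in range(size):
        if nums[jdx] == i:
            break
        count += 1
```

Time complexity: O(n^2).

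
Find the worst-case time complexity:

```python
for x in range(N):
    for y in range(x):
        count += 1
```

Time complexity: O(n^2).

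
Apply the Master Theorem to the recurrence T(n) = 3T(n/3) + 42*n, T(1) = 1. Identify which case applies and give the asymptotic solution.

a=3, b=3, f(n)=42*n.
log_3(3) = 1, so n^(log_b(a)) = n.
f(n) = Theta(n), so Case 2 applies.
T(n) = Theta(n log n).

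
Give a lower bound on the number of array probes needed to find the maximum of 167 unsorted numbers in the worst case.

Adversary: any unprobed cell could hold a value larger than everything seen so far. If fewer than 167 cells are probed, the adversary places the max in an unprobed cell. So all 167 cells must be examined; together with 167-1 comparisons this is tight.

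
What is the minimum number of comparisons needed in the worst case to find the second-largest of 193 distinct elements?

Lower bound: finding the max needs 193-1 comparisons. By the adversary weight-doubling argument, the max must personally win >= ceil(log_2(193)) = 8 comparisons; the 2nd-largest is among those 8 losers, needing 8-1 more comparisons. Total >= 193-1 + 8-1 = 199. A balanced knockout tournament achieves this.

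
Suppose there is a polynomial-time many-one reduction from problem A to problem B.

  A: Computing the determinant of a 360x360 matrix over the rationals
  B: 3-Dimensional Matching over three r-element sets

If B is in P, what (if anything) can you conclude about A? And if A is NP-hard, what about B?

A poly-time reduction A <=_p B means any A-instance can be transformed to a B-instance in poly time.
If B is in P: compose the reduction with B's poly-time algorithm to solve A in poly time, so A is in P.
If A is NP-hard: every NP problem reduces to A, which reduces to B; composing reductions, every NP problem reduces to B, so B is NP-hard.
(Here in fact A is P and B is NP-complete.)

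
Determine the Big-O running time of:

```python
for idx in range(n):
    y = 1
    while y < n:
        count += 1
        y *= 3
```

Time complexity: O(n log n).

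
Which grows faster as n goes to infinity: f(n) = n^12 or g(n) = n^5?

f(n) = n^12 grows faster: n^12/n^5 = n^7 -> infinity.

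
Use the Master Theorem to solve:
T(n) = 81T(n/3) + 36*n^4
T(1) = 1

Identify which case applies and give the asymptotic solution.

a=81, b=3, f(n)=36*n^4.
log_3(81) = 4, so n^(log_b(a)) = n^4.
f(n) = Theta(n^4), so Case 2 applies.
T(n) = Theta(n^4 log n).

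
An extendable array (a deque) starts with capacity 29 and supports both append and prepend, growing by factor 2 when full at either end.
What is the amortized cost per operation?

Growth at either end copies all elements; capacities form a geometric sequence with ratio 2, so total copy cost over n operations is O(n) (two geometric series). Amortized O(1).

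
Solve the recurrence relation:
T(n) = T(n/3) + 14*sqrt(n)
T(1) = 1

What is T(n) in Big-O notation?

Each level contributes sqrt(n/3^k). Geometric series with ratio 1/sqrt(3) < 1 sums to O(sqrt(n)).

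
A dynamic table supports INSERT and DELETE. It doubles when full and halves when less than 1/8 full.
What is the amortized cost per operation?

Using potential function Phi = |2*num_items - table_size| when load > 1/2, and Phi = table_size/2 - num_items otherwise. The gap of 1/8 vs 1/2 for shrinking prevents thrashing. Both insert and delete have O(1) amortized cost.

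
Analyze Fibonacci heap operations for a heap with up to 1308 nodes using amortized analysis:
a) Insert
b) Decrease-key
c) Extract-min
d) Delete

Fibonacci heaps use lazy consolidation. Potential function Phi = t + 2m (t = number of trees, m = marked nodes).
- Insert: O(1) actual, Delta Phi = +1 (one new tree) => O(1) amortized.
- Decrease-key: with c cascading cuts, actual cost is O(c); Delta Phi <= c - 2(c-1) + 2 = 4 - c (c new trees; >= c-1 marks cleared; <= 1 new mark). Amortized O(c) + (4 - c) = O(1).
- Extract-min: O(D(n) + t) actual; consolidation drops t to <= D(n)+1, so Delta Phi pays for the t term. D(n) = O(log n) for n = 1308 => O(log n) amortized.
- Delete: decrease-key to -inf then extract-min = O(log n).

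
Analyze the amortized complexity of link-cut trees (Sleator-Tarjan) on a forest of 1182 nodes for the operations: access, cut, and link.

Link-cut trees represent the forest using splay trees over preferred paths. With potential Phi = sum over nodes of log(size of virtual subtree), each access on 1182 nodes is O(log 1182) = O(log n) amortized by the splay-tree access lemma. Cut and link are O(1) plus one access.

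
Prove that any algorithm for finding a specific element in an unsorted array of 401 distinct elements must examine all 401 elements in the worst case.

Adversary argument: if the algorithm examines fewer than 401 elements, the adversary places the target in an unexamined position. The algorithm cannot distinguish 'not present' from 'in unexamined position'.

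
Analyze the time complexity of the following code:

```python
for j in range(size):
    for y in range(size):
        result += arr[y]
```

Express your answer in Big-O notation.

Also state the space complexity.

Time complexity: O(n^2).
Space complexity: O(1).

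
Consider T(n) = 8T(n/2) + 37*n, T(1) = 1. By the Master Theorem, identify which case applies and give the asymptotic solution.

a=8, b=2, f(n)=37*n.
log_2(8) = 3 > 1.
Since f(n) = O(n^1) is polynomially smaller than n^3, Case 1 applies.
T(n) = Theta(n^3).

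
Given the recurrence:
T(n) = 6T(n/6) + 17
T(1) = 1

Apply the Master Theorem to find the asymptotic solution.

a=6, b=6, f(n)=17. log_6(6) = 1. Case 1 of Master Theorem: T(n) = O(n^1).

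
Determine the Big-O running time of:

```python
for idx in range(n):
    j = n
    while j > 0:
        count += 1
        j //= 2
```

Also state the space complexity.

Time complexity: O(n log n).
Space complexity: O(1).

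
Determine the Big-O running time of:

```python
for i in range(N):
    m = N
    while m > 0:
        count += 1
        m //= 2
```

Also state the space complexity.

Time complexity: O(n log n).
Space complexity: O(1).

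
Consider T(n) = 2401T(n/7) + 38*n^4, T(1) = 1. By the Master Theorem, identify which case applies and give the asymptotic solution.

a=2401, b=7, f(n)=38*n^4.
log_7(2401) = 4, so n^(log_b(a)) = n^4.
f(n) = Theta(n^4), so Case 2 applies.
T(n) = Theta(n^4 log n).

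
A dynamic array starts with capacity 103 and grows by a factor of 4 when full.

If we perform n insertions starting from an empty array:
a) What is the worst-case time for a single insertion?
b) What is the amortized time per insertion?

(a) Worst-case single insertion: O(n) -- when the array is full at capacity c, the resize copies all c elements, and c can be Theta(n).
(b) Resizes happen at sizes 103, 412, 1648, ... Total copy cost for n insertions: 103 + 412 + ... = O(n) (geometric series with ratio 1/4). Amortized cost per insertion: O(n)/n = O(1).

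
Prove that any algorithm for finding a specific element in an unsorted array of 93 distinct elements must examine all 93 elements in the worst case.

Adversary argument: if the algorithm examines fewer than 93 elements, the adversary places the target in an unexamined position. The algorithm cannot distinguish 'not present' from 'in unexamined position'.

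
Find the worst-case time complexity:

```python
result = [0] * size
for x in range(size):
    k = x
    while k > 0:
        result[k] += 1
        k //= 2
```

Time complexity: O(n log n).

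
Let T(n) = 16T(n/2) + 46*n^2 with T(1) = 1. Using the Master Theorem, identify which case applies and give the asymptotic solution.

a=16, b=2, f(n)=46*n^2.
log_2(16) = 4 > 2.
Since f(n) = O(n^2) is polynomially smaller than n^4, Case 1 applies.
T(n) = Theta(n^4).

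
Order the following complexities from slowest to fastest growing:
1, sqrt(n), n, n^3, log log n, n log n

Ordered by growth rate: 1 < log log n < sqrt(n) < n < n log n < n^3.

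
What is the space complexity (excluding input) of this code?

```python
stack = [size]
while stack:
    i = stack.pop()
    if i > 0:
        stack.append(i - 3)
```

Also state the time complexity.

Space complexity: O(1).
Only a constant amount of auxiliary storage is used; nothing grows with n.
Time complexity: O(n).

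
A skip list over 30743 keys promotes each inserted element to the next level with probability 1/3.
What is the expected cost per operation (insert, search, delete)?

Expected number of levels is O(log_3(30743)) = O(log n). A search visits O(1) expected nodes per level over O(log n) levels. Insert/delete are a search plus O(1) pointer updates per level. Expected O(log n) per operation.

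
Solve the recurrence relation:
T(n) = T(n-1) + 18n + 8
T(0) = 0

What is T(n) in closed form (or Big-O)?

Dominant term in sum is 18*sum(i, i=1..n) = 18*n*(n+1)/2 = O(n^2).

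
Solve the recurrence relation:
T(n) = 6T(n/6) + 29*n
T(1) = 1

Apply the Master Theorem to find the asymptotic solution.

a=6, b=6, f(n)=29*n. log_6(6) = 1. Case 2: T(n) = O(n log n).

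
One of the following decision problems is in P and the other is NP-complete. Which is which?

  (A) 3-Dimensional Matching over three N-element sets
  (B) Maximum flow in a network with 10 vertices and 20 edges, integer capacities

(A) is NP-complete: one of Karp's 21 NP-complete problems.
(B) is P: Edmonds-Karp / push-relabel run in polynomial time.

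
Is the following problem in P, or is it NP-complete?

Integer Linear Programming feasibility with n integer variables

This problem is NP-complete: ILP feasibility is NP-complete (LP relaxation is in P).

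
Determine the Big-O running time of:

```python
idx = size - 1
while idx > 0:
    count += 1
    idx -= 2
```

Time complexity: O(n).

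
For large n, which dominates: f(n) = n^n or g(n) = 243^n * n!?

g(n) = 243^n * n! grows faster: by Stirling n! ~ sqrt(2 pi n)(n/e)^n, so 243^n n! / n^n ~ (243/e)^n sqrt(2 pi n) -> infinity since 243/e > 1.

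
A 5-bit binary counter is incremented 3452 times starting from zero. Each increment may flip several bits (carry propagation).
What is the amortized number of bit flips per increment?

Bit i flips on every 2^i-th increment, so over 3452 increments bit i flips floor(3452/2^i) times. Summing over i: total flips < 2 * 3452. Amortized: < 2 = O(1) per increment.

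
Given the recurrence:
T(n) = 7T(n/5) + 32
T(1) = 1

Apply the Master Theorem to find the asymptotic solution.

a=7, b=5, f(n)=32. log_5(7) = 1.209. Case 1 of Master Theorem: T(n) = O(n^1.209).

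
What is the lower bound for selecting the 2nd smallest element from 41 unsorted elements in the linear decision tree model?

Selecting the 2nd smallest of 41 elements requires Omega(n) comparisons. Every element must be compared at least once. The BFPRT algorithm achieves O(n), making this tight.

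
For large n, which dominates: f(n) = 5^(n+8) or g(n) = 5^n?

f(n) = 5^(n+8) and g(n) = 5^n are Theta of each other: 5^(n+8) = 5^8 * 5^n = Theta(5^n).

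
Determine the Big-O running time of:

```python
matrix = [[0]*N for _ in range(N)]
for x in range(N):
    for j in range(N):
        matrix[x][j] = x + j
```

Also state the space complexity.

Time complexity: O(n^2).
Space complexity: O(n^2).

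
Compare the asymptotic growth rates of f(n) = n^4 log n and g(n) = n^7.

g(n) = n^7 grows faster: n^7 / (n^4 log n) = n^3/log n -> infinity.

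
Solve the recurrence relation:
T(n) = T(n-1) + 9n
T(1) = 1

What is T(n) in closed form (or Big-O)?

Unrolling: T(n) = 1 + 9*(2 + 3 + ... + n) = 1 + 9*(n(n+1)/2 - 1) = O(n^2).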